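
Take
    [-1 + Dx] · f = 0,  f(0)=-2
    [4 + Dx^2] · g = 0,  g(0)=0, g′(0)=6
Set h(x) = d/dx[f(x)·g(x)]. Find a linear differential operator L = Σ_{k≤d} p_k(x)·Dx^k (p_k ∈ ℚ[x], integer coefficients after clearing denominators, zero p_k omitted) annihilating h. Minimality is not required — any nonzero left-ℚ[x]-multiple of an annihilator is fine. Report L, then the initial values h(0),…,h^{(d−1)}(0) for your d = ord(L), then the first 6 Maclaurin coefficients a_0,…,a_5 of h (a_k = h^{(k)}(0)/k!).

L = 5 - 2·Dx + Dx^2  (order 2).
h: a_k = -12, -24, 6, 24, 19/2, -11/5, …
ICs: h(0) = -12, h′(0) = -24.

f: a_k = -2, -2, -1, -1/3, -1/12, -1/60, …
g: a_k = 0, 6, 0, -4, 0, 4/5, …
Product ⇒ symmetric product L₀, ord ≤ 2.
Derive L from L₀ (diff closure).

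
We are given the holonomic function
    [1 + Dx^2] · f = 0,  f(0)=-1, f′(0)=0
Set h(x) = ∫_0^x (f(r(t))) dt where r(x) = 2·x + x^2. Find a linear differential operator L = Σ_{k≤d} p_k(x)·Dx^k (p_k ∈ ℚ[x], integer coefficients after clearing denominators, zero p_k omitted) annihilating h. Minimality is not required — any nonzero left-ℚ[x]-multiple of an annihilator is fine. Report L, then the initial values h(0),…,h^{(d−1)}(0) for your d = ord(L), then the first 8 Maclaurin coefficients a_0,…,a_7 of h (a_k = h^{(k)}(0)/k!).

f: a_k = -1, 0, 1/2, 0, -1/24, 0, 1/720, 0, …
Substitute x→r, Dx→(1/r')Dx; clear ⇒ L₀.
Integrate: L := L₀·Dx.
L = (4 + 12·x + 12·x^2 + 4·x^3)·Dx - Dx^2 + (1 + x)·Dx^3  (order 3).
h: a_k = 0, -1, 0, 2/3, 1/2, -1/30, -2/9, -41/315, …
ICs: h(0) = 0, h′(0) = -1, h′′(0) = 0.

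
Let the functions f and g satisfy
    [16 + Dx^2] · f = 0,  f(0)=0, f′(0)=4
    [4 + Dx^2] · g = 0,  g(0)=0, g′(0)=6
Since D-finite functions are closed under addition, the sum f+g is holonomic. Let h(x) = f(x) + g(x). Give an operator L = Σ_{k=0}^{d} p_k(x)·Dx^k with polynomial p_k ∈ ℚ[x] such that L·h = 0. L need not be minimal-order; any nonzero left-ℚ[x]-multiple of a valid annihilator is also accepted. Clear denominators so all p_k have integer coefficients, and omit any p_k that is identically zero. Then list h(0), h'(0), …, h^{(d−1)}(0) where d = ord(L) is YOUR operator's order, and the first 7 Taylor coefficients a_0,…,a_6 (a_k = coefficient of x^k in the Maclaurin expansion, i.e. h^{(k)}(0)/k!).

f: a_k = 0, 4, 0, -32/3, 0, 128/15, 0, …
g: a_k = 0, 6, 0, -4, 0, 4/5, 0, …
Weyl lclm of L_f,L_g ⇒ L₀ (ord ≤ 4).
L = 64 + 20·Dx^2 + Dx^4  (order 4).
h: a_k = 0, 10, 0, -44/3, 0, 28/3, 0, …
ICs: h(0) = 0, h′(0) = 10, h′′(0) = 0, h′′′(0) = -88.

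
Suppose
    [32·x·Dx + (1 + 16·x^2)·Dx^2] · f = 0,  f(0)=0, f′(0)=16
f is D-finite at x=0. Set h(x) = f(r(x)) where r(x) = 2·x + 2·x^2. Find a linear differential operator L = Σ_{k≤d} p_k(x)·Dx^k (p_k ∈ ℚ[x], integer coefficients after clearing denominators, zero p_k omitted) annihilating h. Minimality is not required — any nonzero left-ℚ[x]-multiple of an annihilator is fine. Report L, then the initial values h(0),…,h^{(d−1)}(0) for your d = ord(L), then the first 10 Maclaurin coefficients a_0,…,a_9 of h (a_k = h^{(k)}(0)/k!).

f: a_k = 0, 16, 0, -256/3, 0, 4096/5, 0, -65536/7, 0, 1048576/9, …
Substitute x→r, Dx→(1/r')Dx; clear ⇒ L₀.
L = (-2 + 128·x + 512·x^2 + 768·x^3 + 384·x^4)·Dx + (1 + 2·x + 64·x^2 + 256·x^3 + 320·x^4 + 128·x^5)·Dx^2  (order 2).
h: a_k = 0, 32, 32, -2048/3, -2048, 120832/5, 391168/3, -6553600/7, -8126464, 311558144/9, …
ICs: h(0) = 0, h′(0) = 32.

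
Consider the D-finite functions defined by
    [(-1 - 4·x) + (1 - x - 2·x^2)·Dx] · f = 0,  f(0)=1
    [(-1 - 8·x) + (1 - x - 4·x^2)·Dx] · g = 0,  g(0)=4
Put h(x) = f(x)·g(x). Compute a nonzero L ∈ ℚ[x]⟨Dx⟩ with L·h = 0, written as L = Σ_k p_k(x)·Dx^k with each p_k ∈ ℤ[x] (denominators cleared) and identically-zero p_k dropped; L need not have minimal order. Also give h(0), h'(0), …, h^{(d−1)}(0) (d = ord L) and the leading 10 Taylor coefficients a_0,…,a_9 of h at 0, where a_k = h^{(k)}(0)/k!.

f: a_k = 1, 1, 3, 5, 11, 21, 43, 85, 171, 341, …
g: a_k = 4, 4, 20, 36, 116, 260, 724, 1764, 4660, 11716, …
Sym-product of L_f,L_g gives L₀ (≤ ord 1).
L = (-2 - 10·x + 18·x^2 + 32·x^3) + (1 - 2·x - 5·x^2 + 6·x^3 + 8·x^4)·Dx  (order 1).
h: a_k = 4, 8, 36, 88, 276, 712, 1988, 5176, 13812, 35880, …
ICs: h(0) = 4.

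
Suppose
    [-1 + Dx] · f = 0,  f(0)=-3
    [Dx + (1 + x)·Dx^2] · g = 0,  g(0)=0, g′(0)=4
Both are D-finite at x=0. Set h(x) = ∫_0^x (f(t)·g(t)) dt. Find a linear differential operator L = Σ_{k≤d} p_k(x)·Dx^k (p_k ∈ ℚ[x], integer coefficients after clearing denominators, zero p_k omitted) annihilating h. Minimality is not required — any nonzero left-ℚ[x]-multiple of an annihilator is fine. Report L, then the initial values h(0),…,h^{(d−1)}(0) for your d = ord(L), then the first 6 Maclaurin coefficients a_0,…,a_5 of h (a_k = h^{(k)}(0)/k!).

L = x·Dx + (-1 - 2·x)·Dx^2 + (1 + x)·Dx^3  (order 3).
h: a_k = 0, 0, -6, -2, -1, 0, …
ICs: h(0) = 0, h′(0) = 0, h′′(0) = -12.

f: a_k = -3, -3, -3/2, -1/2, -1/8, -1/40, …
g: a_k = 0, 4, -2, 4/3, -1, 4/5, …
L₀ := L_f ⊗_s L_g (sym. prod.), ord ≤ 2.
h=∫₀ˣh₀: take L = L₀·Dx.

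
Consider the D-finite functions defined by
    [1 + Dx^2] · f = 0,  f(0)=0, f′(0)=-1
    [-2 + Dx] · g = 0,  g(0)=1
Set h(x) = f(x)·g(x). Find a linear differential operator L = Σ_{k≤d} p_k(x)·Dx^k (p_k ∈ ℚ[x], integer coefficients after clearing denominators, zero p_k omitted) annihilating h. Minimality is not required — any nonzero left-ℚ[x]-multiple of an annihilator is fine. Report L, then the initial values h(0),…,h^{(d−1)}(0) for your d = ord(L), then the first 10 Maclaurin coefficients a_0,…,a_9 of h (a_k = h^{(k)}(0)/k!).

f: a_k = 0, -1, 0, 1/6, 0, -1/120, 0, 1/5040, 0, -1/362880, …
g: a_k = 1, 2, 2, 4/3, 2/3, 4/15, 4/45, 8/315, 2/315, 4/2835, …
Sym-product of L_f,L_g gives L₀ (≤ ord 2).
L = 5 - 4·Dx + Dx^2  (order 2).
h: a_k = 0, -1, -2, -11/6, -1, -41/120, -11/180, 29/5040, 1/120, 1199/362880, …
ICs: h(0) = 0, h′(0) = -1.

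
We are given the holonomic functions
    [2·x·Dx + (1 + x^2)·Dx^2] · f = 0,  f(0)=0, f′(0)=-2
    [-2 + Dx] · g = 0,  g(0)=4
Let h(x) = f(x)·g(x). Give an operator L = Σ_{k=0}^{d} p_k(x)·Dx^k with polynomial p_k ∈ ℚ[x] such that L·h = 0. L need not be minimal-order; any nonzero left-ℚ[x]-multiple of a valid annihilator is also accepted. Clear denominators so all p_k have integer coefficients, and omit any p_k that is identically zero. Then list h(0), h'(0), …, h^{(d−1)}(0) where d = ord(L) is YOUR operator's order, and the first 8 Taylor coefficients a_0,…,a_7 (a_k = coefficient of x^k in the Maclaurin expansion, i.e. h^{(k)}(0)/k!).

L = (4 - 4·x + 4·x^2) + (-4 + 2·x - 4·x^2)·Dx + (1 + x^2)·Dx^2  (order 2).
h: a_k = 0, -8, -16, -40/3, -16/3, -8/5, -16/9, -104/105, …
ICs: h(0) = 0, h′(0) = -8.

f: a_k = 0, -2, 0, 2/3, 0, -2/5, 0, 2/7, …
g: a_k = 4, 8, 8, 16/3, 8/3, 16/15, 16/45, 32/315, …
L₀ := L_f ⊗_s L_g (sym. prod.), ord ≤ 2.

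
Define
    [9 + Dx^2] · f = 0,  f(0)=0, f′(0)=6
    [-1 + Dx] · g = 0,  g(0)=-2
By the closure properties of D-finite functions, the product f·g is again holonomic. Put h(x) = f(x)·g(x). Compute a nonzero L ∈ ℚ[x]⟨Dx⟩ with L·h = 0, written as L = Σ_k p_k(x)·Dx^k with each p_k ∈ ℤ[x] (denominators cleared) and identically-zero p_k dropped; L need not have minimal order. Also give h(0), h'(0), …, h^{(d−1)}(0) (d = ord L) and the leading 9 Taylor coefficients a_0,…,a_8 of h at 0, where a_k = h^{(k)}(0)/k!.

L = 10 - 2·Dx + Dx^2  (order 2).
h: a_k = 0, -12, -12, 12, 16, 2/5, -26/5, -166/105, 8/15, …
ICs: h(0) = 0, h′(0) = -12.

f: a_k = 0, 6, 0, -9, 0, 81/20, 0, -243/280, 0, …
g: a_k = -2, -2, -1, -1/3, -1/12, -1/60, -1/360, -1/2520, -1/20160, …
h₀=f·g: eliminate ⇒ L₀, order ≤ 2·1.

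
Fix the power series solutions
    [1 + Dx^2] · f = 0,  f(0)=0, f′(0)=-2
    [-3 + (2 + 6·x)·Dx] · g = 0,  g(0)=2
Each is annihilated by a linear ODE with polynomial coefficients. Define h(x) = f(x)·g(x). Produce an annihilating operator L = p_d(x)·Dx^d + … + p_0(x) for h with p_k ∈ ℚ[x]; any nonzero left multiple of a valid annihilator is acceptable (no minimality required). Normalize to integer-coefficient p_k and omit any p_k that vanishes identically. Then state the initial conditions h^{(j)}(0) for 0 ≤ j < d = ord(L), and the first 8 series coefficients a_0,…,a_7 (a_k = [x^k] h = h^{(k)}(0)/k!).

f: a_k = 0, -2, 0, 1/3, 0, -1/60, 0, 1/2520, …
g: a_k = 2, 3, -9/4, 27/8, -405/64, 1701/128, -15309/512, 72171/1024, …
f·g: L₀ = L_f ⊗_s L_g, ord ≤ 2·1.
L = (31 + 24·x + 36·x^2) + (-12 - 36·x)·Dx + (4 + 24·x + 36·x^2)·Dx^2  (order 2).
h: a_k = 0, -4, -6, 31/6, -23/4, 5699/480, -8161/320, 4655323/80640, …
ICs: h(0) = 0, h′(0) = -4.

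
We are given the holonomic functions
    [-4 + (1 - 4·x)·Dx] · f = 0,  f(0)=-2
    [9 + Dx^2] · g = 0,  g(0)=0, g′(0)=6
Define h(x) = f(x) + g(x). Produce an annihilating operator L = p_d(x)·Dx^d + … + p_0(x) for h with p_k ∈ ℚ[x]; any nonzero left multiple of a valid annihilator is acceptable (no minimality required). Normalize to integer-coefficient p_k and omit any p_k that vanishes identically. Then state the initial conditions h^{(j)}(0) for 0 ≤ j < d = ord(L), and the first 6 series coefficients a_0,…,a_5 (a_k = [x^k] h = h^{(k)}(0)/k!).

L = (3780 - 2592·x + 5184·x^2) + (-369 + 2124·x - 3888·x^2 + 5184·x^3)·Dx + (420 - 288·x + 576·x^2)·Dx^2 + (-41 + 236·x - 432·x^2 + 576·x^3)·Dx^3  (order 3).
h: a_k = -2, -2, -32, -137, -512, -40879/20, …
ICs: h(0) = -2, h′(0) = -2, h′′(0) = -64.

f: a_k = -2, -8, -32, -128, -512, -2048, …
g: a_k = 0, 6, 0, -9, 0, 81/20, …
Sum ⇒ L₀ = lclm(L_f,L_g) in ℚ(x)⟨Dx⟩.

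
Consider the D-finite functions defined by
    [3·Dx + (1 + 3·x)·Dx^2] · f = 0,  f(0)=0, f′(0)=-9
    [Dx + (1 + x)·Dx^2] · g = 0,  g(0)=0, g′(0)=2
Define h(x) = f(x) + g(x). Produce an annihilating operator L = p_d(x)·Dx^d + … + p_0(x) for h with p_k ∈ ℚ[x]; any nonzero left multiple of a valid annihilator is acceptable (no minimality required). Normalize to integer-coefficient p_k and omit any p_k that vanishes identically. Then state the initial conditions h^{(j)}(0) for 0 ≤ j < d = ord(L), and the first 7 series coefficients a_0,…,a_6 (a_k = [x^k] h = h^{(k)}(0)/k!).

L = 6·Dx + (8 + 12·x)·Dx^2 + (1 + 4·x + 3·x^2)·Dx^3  (order 3).
h: a_k = 0, -7, 25/2, -79/3, 241/4, -727/5, 2185/6, …
ICs: h(0) = 0, h′(0) = -7, h′′(0) = 25.

f: a_k = 0, -9, 27/2, -27, 243/4, -729/5, 729/2, …
g: a_k = 0, 2, -1, 2/3, -1/2, 2/5, -1/3, …
Weyl lclm of L_f,L_g ⇒ L₀ (ord ≤ 4).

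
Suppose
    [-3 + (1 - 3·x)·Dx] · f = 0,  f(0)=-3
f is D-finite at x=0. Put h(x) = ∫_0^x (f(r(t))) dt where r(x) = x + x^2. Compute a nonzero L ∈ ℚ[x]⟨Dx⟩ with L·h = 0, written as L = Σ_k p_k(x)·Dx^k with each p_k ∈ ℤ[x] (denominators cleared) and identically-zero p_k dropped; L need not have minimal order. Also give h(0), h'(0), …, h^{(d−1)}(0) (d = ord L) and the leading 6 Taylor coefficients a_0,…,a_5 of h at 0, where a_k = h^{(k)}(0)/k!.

L = (3 + 6·x)·Dx + (-1 + 3·x + 3·x^2)·Dx^2  (order 2).
h: a_k = 0, -3, -9/2, -12, -135/4, -513/5, …
ICs: h(0) = 0, h′(0) = -3.

f: a_k = -3, -9, -27, -81, -243, -729, …
Substitute x→r, Dx→(1/r')Dx; clear ⇒ L₀.
Integrate: L := L₀·Dx.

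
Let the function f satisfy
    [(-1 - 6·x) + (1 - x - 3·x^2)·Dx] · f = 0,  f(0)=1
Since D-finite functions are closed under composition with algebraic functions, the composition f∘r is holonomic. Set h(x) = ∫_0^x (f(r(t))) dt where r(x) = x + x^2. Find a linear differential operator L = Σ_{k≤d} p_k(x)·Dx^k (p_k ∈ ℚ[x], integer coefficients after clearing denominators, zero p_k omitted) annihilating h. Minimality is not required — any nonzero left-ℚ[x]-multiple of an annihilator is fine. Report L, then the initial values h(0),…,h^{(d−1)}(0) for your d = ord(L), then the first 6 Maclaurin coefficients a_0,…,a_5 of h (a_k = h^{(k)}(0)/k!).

L = (1 + 8·x + 18·x^2 + 12·x^3)·Dx + (-1 + x + 4·x^2 + 6·x^3 + 3·x^4)·Dx^2  (order 2).
h: a_k = 0, 1, 1/2, 5/3, 15/4, 44/5, …
ICs: h(0) = 0, h′(0) = 1.

f: a_k = 1, 1, 4, 7, 19, 40, …
Change of var in L_f (x↦r) gives L₀.
h=∫h₀ ⇒ L = L₀·Dx.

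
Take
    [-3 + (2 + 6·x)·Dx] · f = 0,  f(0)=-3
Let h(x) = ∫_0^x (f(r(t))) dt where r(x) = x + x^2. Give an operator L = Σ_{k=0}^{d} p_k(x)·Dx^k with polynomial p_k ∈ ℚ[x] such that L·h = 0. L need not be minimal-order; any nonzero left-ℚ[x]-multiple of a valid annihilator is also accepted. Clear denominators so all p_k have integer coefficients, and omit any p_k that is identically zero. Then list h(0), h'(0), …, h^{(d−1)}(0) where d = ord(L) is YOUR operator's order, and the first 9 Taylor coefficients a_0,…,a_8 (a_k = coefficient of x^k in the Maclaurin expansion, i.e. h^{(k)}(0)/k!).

L = (-3 - 6·x)·Dx + (2 + 6·x + 6·x^2)·Dx^2  (order 2).
h: a_k = 0, -3, -9/4, -3/8, 27/64, -297/640, 243/512, -2997/7168, 4131/16384, …
ICs: h(0) = 0, h′(0) = -3.

f: a_k = -3, -9/2, 27/8, -81/16, 1215/128, -5103/256, 45927/1024, -216513/2048, 8444007/32768, …
Change of var in L_f (x↦r) gives L₀.
h=∫h₀ ⇒ L = L₀·Dx.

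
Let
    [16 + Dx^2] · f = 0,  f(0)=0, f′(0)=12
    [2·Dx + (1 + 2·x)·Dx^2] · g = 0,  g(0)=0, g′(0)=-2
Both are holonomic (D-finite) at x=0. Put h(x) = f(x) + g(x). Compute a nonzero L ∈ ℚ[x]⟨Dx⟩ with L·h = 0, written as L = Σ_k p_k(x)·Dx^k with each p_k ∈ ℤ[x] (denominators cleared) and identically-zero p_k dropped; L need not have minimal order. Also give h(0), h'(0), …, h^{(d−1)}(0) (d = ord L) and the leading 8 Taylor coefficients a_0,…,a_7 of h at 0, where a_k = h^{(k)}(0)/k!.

L = (160 + 256·x + 256·x^2)·Dx + (48 + 224·x + 384·x^2 + 256·x^3)·Dx^2 + (10 + 16·x + 16·x^2)·Dx^3 + (3 + 14·x + 24·x^2 + 16·x^3)·Dx^4  (order 4).
h: a_k = 0, 10, 2, -104/3, 4, 96/5, 32/3, -2944/105, …
ICs: h(0) = 0, h′(0) = 10, h′′(0) = 4, h′′′(0) = -208.

f: a_k = 0, 12, 0, -32, 0, 128/5, 0, -1024/105, …
g: a_k = 0, -2, 2, -8/3, 4, -32/5, 32/3, -128/7, …
Weyl lclm of L_f,L_g ⇒ L₀ (ord ≤ 4).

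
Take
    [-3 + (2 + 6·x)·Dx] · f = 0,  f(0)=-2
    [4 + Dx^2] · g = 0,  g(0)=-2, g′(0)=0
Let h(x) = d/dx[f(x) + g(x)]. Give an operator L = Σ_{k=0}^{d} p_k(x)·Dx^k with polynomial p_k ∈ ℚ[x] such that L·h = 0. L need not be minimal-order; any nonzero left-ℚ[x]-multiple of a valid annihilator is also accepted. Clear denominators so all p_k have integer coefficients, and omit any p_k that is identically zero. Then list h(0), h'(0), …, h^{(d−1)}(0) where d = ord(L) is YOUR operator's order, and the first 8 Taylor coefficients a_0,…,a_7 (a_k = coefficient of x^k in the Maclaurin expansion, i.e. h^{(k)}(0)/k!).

L = (-1812 - 1152·x - 1728·x^2) + (-344 - 1800·x - 3456·x^2 - 3456·x^3)·Dx + (-453 - 288·x - 432·x^2)·Dx^2 + (-86 - 450·x - 864·x^2 - 864·x^3)·Dx^3  (order 3).
h: a_k = -3, 25/2, -81/8, 959/48, -8505/128, 693001/3840, -505197/1024, 886555199/645120, …
ICs: h(0) = -3, h′(0) = 25/2, h′′(0) = -81/4.

f: a_k = -2, -3, 9/4, -27/8, 405/64, -1701/128, 15309/512, -72171/1024, …
g: a_k = -2, 0, 4, 0, -4/3, 0, 8/45, 0, …
Weyl lclm of L_f,L_g ⇒ L₀ (ord ≤ 3).
Derive L from L₀ (diff closure).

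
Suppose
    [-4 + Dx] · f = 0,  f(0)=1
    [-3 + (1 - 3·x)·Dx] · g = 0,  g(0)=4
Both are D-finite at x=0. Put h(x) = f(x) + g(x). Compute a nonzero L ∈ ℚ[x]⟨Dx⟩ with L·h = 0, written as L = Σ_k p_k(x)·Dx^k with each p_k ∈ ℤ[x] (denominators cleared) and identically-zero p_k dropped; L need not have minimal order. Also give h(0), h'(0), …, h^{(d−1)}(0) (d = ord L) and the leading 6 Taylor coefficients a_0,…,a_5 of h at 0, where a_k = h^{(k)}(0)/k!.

L = (24 + 144·x) + (-2 - 96·x + 144·x^2)·Dx + (-1 + 15·x - 36·x^2)·Dx^2  (order 2).
h: a_k = 5, 16, 44, 356/3, 1004/3, 14708/15, …
ICs: h(0) = 5, h′(0) = 16.

f: a_k = 1, 4, 8, 32/3, 32/3, 128/15, …
g: a_k = 4, 12, 36, 108, 324, 972, …
f+g: L₀ = lclm(L_f,L_g), ord ≤ 1+1.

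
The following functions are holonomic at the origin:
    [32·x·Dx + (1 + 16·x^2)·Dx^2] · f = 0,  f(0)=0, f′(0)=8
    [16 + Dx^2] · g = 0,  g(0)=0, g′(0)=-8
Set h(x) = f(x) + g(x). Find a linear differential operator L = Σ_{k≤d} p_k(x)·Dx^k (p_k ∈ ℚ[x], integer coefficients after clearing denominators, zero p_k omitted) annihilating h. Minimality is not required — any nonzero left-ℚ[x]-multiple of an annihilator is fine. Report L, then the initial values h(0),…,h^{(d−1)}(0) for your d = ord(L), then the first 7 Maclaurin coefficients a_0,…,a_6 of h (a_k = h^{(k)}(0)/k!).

f: a_k = 0, 8, 0, -128/3, 0, 2048/5, 0, …
g: a_k = 0, -8, 0, 64/3, 0, -256/15, 0, …
h₀=f+g: left-lcm gives L₀, ord ≤ 4.
L = (-5632·x + 114688·x^3 + 131072·x^5)·Dx + (-16 + 1792·x^2 + 36864·x^4 + 65536·x^6)·Dx^2 + (-352·x + 7168·x^3 + 8192·x^5)·Dx^3 + (-1 + 112·x^2 + 2304·x^4 + 4096·x^6)·Dx^4  (order 4).
h: a_k = 0, 0, 0, -64/3, 0, 5888/15, 0, …
ICs: h(0) = 0, h′(0) = 0, h′′(0) = 0, h′′′(0) = -128.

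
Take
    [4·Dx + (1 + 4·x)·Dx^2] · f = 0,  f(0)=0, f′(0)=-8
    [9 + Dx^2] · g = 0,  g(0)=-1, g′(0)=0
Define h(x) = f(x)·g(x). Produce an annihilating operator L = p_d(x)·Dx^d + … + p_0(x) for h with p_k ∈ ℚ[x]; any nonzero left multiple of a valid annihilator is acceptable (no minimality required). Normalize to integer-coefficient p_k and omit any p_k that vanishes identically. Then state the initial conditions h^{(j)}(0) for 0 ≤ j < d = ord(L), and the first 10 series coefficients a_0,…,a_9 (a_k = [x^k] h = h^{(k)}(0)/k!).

L = (-2043 - 1296·x + 44064·x^2 + 186624·x^3 + 186624·x^4) + (72 + 5472·x + 31104·x^2 + 41472·x^3)·Dx + (-182 + 864·x + 12096·x^2 + 41472·x^3 + 41472·x^4)·Dx^2 + (8 + 608·x + 3456·x^2 + 4608·x^3)·Dx^3 + (5 + 112·x + 800·x^2 + 2304·x^3 + 2304·x^4)·Dx^4  (order 4).
h: a_k = 0, 8, -16, 20/3, -56, 1223/5, -2530/3, 208169/70, -53279/5, 194189089/5040, …
ICs: h(0) = 0, h′(0) = 8, h′′(0) = -32, h′′′(0) = 40.

f: a_k = 0, -8, 16, -128/3, 128, -2048/5, 4096/3, -32768/7, 16384, -524288/9, …
g: a_k = -1, 0, 9/2, 0, -27/8, 0, 81/80, 0, -729/4480, 0, …
h₀=f·g: eliminate ⇒ L₀, order ≤ 2·2.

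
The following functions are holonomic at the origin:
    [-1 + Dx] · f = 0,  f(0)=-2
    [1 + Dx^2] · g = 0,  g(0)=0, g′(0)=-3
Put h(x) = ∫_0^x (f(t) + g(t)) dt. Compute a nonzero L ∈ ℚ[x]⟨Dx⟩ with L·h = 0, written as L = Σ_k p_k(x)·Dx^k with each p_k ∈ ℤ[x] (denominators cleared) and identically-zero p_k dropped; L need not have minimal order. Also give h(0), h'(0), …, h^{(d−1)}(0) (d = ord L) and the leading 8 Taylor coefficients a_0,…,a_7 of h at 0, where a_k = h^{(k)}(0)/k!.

L = -Dx + Dx^2 - Dx^3 + Dx^4  (order 4).
h: a_k = 0, -2, -5/2, -1/3, 1/24, -1/60, -1/144, -1/2520, …
ICs: h(0) = 0, h′(0) = -2, h′′(0) = -5, h′′′(0) = -2.

f: a_k = -2, -2, -1, -1/3, -1/12, -1/60, -1/360, -1/2520, …
g: a_k = 0, -3, 0, 1/2, 0, -1/40, 0, 1/1680, …
L₀ := lclm(L_f,L_g); ord L₀ ≤ 1+2.
Integrate: L := L₀·Dx.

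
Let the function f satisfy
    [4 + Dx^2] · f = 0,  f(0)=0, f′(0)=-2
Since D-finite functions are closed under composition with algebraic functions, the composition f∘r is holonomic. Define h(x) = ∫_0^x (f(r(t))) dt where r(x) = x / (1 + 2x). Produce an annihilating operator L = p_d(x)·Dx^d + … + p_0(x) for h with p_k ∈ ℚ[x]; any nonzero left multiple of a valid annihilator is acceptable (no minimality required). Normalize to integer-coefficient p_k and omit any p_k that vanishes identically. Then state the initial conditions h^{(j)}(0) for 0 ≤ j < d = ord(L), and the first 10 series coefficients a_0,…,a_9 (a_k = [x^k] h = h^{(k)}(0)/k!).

f: a_k = 0, -2, 0, 4/3, 0, -4/15, 0, 8/315, 0, -4/2835, …
Change of var in L_f (x↦r) gives L₀.
h=∫h₀ ⇒ L = L₀·Dx.
L = 4·Dx + (4 + 24·x + 48·x^2 + 32·x^3)·Dx^2 + (1 + 8·x + 24·x^2 + 32·x^3 + 16·x^4)·Dx^3  (order 3).
h: a_k = 0, 0, -1, 4/3, -5/3, 8/5, -2/45, -40/7, 6931/315, -25456/405, …
ICs: h(0) = 0, h′(0) = 0, h′′(0) = -2.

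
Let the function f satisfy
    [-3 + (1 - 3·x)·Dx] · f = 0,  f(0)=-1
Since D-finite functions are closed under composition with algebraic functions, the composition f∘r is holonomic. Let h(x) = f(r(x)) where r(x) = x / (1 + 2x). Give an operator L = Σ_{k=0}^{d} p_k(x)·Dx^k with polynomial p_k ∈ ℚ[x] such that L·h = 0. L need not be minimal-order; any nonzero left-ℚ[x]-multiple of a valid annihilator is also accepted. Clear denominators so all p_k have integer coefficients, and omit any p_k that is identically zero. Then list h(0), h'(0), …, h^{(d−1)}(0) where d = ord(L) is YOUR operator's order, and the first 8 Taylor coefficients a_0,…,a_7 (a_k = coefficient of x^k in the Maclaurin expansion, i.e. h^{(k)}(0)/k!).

L = 3 + (-1 - x + 2·x^2)·Dx  (order 1).
h: a_k = -1, -3, -3, -3, -3, -3, -3, -3, …
ICs: h(0) = -1.

f: a_k = -1, -3, -9, -27, -81, -243, -729, -2187, …
L₀ from L_f via x↦r, Dx↦r'^{-1}Dx.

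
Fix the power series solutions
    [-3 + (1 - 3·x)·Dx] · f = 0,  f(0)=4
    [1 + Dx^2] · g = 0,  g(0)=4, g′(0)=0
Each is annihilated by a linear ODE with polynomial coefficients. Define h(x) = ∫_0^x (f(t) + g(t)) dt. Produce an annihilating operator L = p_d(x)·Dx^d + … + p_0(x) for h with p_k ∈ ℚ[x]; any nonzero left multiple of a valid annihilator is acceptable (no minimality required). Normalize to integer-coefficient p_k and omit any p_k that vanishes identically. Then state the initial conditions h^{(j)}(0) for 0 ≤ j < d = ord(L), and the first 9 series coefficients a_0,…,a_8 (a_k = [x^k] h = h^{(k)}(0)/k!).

L = (165 - 18·x + 27·x^2)·Dx + (-19 + 63·x - 27·x^2 + 27·x^3)·Dx^2 + (165 - 18·x + 27·x^2)·Dx^3 + (-19 + 63·x - 27·x^2 + 27·x^3)·Dx^4  (order 4).
h: a_k = 0, 8, 6, 34/3, 27, 389/6, 162, 524879/1260, 2187/2, …
ICs: h(0) = 0, h′(0) = 8, h′′(0) = 12, h′′′(0) = 68.

f: a_k = 4, 12, 36, 108, 324, 972, 2916, 8748, 26244, …
g: a_k = 4, 0, -2, 0, 1/6, 0, -1/180, 0, 1/10080, …
f+g: L₀ = lclm(L_f,L_g), ord ≤ 1+2.
h=∫₀ˣh₀: take L = L₀·Dx.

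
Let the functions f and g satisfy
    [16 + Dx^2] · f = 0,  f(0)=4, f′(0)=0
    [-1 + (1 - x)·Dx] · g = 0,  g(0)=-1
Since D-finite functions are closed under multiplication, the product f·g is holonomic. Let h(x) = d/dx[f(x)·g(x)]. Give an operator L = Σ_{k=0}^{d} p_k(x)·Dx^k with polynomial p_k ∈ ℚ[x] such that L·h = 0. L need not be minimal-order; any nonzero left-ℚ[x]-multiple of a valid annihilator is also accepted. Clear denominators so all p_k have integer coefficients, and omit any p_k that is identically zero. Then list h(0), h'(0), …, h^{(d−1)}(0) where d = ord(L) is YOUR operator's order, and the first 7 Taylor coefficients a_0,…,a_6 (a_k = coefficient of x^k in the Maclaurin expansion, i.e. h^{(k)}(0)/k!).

f: a_k = 4, 0, -32, 0, 128/3, 0, -1024/45, …
g: a_k = -1, -1, -1, -1, -1, -1, -1, …
Product ⇒ symmetric product L₀, ord ≤ 2.
h₀' ⇒ L via d/dx closure of L₀.
L = (14 - 32·x + 16·x^2) + (-2 + 2·x)·Dx + (1 - 2·x + x^2)·Dx^2  (order 2).
h: a_k = -4, 56, 84, -176/3, -220/3, 728/15, 2548/45, …
ICs: h(0) = -4, h′(0) = 56.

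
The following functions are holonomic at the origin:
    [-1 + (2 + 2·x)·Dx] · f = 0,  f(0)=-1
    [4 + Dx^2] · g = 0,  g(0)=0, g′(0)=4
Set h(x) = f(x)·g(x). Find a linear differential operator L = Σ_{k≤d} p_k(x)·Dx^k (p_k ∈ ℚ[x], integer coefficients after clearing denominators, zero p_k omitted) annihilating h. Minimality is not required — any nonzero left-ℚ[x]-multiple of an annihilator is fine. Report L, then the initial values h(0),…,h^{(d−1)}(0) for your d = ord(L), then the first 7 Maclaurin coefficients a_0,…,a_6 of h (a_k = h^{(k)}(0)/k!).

L = (19 + 32·x + 16·x^2) + (-4 - 4·x)·Dx + (4 + 8·x + 4·x^2)·Dx^2  (order 2).
h: a_k = 0, -4, -2, 19/6, 13/12, -341/480, -67/320, …
ICs: h(0) = 0, h′(0) = -4.

f: a_k = -1, -1/2, 1/8, -1/16, 5/128, -7/256, 21/1024, …
g: a_k = 0, 4, 0, -8/3, 0, 8/15, 0, …
f·g: L₀ = L_f ⊗_s L_g, ord ≤ 1·2.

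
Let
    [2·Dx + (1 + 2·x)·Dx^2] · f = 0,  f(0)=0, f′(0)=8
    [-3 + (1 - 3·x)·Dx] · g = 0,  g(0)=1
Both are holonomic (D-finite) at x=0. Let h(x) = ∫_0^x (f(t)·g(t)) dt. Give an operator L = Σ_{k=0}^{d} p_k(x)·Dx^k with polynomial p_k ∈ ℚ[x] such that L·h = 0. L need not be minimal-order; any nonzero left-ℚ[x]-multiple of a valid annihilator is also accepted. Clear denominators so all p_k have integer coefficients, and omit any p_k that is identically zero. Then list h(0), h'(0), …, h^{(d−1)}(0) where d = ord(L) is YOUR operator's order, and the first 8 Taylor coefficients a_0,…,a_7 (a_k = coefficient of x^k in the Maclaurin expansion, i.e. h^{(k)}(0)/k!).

f: a_k = 0, 8, -8, 32/3, -16, 128/5, -128/3, 512/7, …
g: a_k = 1, 3, 9, 27, 81, 243, 729, 2187, …
h₀=f·g: eliminate ⇒ L₀, order ≤ 2·1.
h=∫h₀ ⇒ L = L₀·Dx.
L = 6·Dx + (4 + 18·x)·Dx^2 + (-1 + x + 6·x^2)·Dx^3  (order 3).
h: a_k = 0, 0, 4, 16/3, 44/3, 32, 1264/15, 22112/105, …
ICs: h(0) = 0, h′(0) = 0, h′′(0) = 8.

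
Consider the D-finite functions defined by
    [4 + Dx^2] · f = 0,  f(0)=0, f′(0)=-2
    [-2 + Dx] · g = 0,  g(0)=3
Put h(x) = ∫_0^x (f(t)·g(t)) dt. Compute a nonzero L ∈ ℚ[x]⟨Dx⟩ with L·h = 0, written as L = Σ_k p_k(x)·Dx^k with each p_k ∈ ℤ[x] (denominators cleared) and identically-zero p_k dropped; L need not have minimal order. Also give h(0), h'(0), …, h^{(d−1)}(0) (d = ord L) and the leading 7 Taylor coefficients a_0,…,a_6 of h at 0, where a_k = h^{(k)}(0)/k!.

L = 8·Dx - 4·Dx^2 + Dx^3  (order 3).
h: a_k = 0, 0, -3, -4, -2, 0, 8/15, …
ICs: h(0) = 0, h′(0) = 0, h′′(0) = -6.

f: a_k = 0, -2, 0, 4/3, 0, -4/15, 0, …
g: a_k = 3, 6, 6, 4, 2, 4/5, 4/15, …
f·g: L₀ = L_f ⊗_s L_g, ord ≤ 2·1.
Integrate: L := L₀·Dx.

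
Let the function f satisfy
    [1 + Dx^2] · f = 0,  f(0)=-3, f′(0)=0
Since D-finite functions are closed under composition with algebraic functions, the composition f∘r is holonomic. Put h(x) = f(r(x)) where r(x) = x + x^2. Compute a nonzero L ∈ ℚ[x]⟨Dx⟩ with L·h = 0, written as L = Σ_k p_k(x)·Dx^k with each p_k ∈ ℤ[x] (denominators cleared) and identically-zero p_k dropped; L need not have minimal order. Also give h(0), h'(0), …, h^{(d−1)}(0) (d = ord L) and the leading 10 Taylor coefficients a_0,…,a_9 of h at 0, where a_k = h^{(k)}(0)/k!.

f: a_k = -3, 0, 3/2, 0, -1/8, 0, 1/240, 0, -1/13440, 0, …
f∘r: x↦r, Dx↦Dx/r' in L_f ⇒ L₀.
L = (1 + 6·x + 12·x^2 + 8·x^3) - 2·Dx + (1 + 2·x)·Dx^2  (order 2).
h: a_k = -3, 0, 3/2, 3, 11/8, -1/2, -179/240, -19/40, -841/13440, 139/1680, …
ICs: h(0) = -3, h′(0) = 0.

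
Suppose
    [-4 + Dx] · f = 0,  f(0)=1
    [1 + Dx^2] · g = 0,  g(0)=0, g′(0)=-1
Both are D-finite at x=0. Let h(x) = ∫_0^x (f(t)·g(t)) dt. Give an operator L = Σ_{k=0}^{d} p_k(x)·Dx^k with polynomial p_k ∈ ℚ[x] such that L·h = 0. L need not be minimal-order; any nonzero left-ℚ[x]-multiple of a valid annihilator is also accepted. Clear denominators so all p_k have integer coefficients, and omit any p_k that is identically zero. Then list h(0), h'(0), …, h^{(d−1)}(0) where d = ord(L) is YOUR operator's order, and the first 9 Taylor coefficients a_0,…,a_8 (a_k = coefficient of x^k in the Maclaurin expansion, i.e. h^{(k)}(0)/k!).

L = 17·Dx - 8·Dx^2 + Dx^3  (order 3).
h: a_k = 0, 0, -1/2, -4/3, -47/24, -2, -1121/720, -611/630, -20047/40320, …
ICs: h(0) = 0, h′(0) = 0, h′′(0) = -1.

f: a_k = 1, 4, 8, 32/3, 32/3, 128/15, 256/45, 1024/315, 512/315, …
g: a_k = 0, -1, 0, 1/6, 0, -1/120, 0, 1/5040, 0, …
h₀=f·g: eliminate ⇒ L₀, order ≤ 1·2.
h=∫h₀ ⇒ L = L₀·Dx.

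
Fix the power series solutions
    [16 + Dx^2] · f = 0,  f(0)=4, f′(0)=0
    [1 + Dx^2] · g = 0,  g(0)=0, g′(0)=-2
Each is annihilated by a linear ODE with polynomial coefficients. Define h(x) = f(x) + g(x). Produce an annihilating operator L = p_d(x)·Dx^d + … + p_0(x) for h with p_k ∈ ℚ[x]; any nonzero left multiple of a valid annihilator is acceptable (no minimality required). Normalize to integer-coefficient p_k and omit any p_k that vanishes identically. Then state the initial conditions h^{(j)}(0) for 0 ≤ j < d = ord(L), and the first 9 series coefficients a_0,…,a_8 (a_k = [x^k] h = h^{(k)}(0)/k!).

L = 16 + 17·Dx^2 + Dx^4  (order 4).
h: a_k = 4, -2, -32, 1/3, 128/3, -1/60, -1024/45, 1/2520, 2048/315, …
ICs: h(0) = 4, h′(0) = -2, h′′(0) = -64, h′′′(0) = 2.

f: a_k = 4, 0, -32, 0, 128/3, 0, -1024/45, 0, 2048/315, …
g: a_k = 0, -2, 0, 1/3, 0, -1/60, 0, 1/2520, 0, …
Weyl lclm of L_f,L_g ⇒ L₀ (ord ≤ 4).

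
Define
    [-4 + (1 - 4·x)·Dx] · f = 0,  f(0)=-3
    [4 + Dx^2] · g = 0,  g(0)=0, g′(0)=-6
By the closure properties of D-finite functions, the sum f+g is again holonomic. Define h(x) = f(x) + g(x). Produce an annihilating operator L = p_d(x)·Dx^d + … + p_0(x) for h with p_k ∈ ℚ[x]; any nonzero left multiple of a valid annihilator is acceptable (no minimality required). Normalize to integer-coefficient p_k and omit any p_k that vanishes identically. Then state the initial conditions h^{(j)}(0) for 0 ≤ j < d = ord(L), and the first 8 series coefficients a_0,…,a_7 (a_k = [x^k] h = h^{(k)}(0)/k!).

L = (400 - 128·x + 256·x^2) + (-36 + 176·x - 192·x^2 + 256·x^3)·Dx + (100 - 32·x + 64·x^2)·Dx^2 + (-9 + 44·x - 48·x^2 + 64·x^3)·Dx^3  (order 3).
h: a_k = -3, -18, -48, -188, -768, -15364/5, -12288, -5160952/105, …
ICs: h(0) = -3, h′(0) = -18, h′′(0) = -96.

f: a_k = -3, -12, -48, -192, -768, -3072, -12288, -49152, …
g: a_k = 0, -6, 0, 4, 0, -4/5, 0, 8/105, …
L₀ := lclm(L_f,L_g); ord L₀ ≤ 1+2.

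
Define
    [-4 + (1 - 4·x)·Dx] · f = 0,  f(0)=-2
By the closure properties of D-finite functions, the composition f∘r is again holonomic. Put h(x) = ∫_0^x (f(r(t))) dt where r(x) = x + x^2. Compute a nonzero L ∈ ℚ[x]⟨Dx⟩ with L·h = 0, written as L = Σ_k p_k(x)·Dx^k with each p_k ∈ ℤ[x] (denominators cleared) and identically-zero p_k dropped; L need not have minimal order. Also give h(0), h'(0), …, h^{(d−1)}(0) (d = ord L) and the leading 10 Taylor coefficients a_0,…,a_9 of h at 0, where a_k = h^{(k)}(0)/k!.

f: a_k = -2, -8, -32, -128, -512, -2048, -8192, -32768, -131072, -524288, …
h₀=f(r): pull back L_f along r ⇒ L₀.
∫: right-multiply L₀ by Dx.
L = (4 + 8·x)·Dx + (-1 + 4·x + 4·x^2)·Dx^2  (order 2).
h: a_k = 0, -2, -4, -40/3, -48, -928/5, -2240/3, -21632/7, -13056, -504320/9, …
ICs: h(0) = 0, h′(0) = -2.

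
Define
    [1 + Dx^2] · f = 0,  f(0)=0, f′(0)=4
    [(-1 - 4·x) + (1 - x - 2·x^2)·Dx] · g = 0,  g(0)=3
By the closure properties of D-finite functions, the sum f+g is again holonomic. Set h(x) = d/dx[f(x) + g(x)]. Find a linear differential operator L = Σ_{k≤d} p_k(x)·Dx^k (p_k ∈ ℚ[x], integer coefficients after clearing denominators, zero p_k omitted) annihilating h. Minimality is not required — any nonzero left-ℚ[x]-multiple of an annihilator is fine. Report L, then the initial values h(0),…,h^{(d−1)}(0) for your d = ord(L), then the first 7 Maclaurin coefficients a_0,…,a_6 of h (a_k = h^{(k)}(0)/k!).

f: a_k = 0, 4, 0, -2/3, 0, 1/30, 0, …
g: a_k = 3, 3, 9, 15, 33, 63, 129, …
Sum ⇒ L₀ = lclm(L_f,L_g) in ℚ(x)⟨Dx⟩.
Derive L from L₀ (diff closure).
L = (270 + 1200·x + 2862·x^2 + 1860·x^3 + 1920·x^4 + 144·x^5 + 96·x^6) + (-31 - 115·x + 75·x^2 + 241·x^3 + 430·x^4 + 372·x^5 + 56·x^6 + 32·x^7)·Dx + (270 + 1200·x + 2862·x^2 + 1860·x^3 + 1920·x^4 + 144·x^5 + 96·x^6)·Dx^2 + (-31 - 115·x + 75·x^2 + 241·x^3 + 430·x^4 + 372·x^5 + 56·x^6 + 32·x^7)·Dx^3  (order 3).
h: a_k = 7, 18, 43, 132, 1891/6, 774, 321299/180, …
ICs: h(0) = 7, h′(0) = 18, h′′(0) = 86.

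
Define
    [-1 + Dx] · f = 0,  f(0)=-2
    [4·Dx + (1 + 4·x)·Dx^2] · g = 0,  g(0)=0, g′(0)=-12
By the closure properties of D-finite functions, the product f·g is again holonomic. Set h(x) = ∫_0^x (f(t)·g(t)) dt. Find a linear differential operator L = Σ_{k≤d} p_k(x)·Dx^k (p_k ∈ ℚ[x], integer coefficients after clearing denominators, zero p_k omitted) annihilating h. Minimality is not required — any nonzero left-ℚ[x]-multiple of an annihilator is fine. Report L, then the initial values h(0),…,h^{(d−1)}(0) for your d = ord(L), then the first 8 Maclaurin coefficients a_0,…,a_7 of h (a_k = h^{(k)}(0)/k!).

f: a_k = -2, -2, -1, -1/3, -1/12, -1/60, -1/360, -1/2520, …
g: a_k = 0, -12, 24, -64, 192, -3072/5, 2048, -49152/7, …
h₀=f·g: eliminate ⇒ L₀, order ≤ 1·2.
h=∫₀ˣh₀: take L = L₀·Dx.
L = (-3 + 4·x)·Dx + (2 - 8·x)·Dx^2 + (1 + 4·x)·Dx^3  (order 3).
h: a_k = 0, 0, 12, -8, 23, -276/5, 1503/10, -9119/21, …
ICs: h(0) = 0, h′(0) = 0, h′′(0) = 24.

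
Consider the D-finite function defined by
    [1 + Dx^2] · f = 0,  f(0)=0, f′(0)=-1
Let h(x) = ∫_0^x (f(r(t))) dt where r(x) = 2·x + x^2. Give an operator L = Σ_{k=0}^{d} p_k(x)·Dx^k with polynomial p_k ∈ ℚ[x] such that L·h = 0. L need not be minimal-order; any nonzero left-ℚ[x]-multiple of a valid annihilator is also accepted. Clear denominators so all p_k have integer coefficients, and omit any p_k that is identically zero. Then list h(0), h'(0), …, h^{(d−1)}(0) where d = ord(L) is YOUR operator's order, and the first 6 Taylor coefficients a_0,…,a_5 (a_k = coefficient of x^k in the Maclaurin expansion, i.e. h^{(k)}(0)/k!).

f: a_k = 0, -1, 0, 1/6, 0, -1/120, …
Substitute x→r, Dx→(1/r')Dx; clear ⇒ L₀.
h=∫₀ˣh₀: take L = L₀·Dx.
L = (4 + 12·x + 12·x^2 + 4·x^3)·Dx - Dx^2 + (1 + x)·Dx^3  (order 3).
h: a_k = 0, 0, -1, -1/3, 1/3, 2/5, …
ICs: h(0) = 0, h′(0) = 0, h′′(0) = -2.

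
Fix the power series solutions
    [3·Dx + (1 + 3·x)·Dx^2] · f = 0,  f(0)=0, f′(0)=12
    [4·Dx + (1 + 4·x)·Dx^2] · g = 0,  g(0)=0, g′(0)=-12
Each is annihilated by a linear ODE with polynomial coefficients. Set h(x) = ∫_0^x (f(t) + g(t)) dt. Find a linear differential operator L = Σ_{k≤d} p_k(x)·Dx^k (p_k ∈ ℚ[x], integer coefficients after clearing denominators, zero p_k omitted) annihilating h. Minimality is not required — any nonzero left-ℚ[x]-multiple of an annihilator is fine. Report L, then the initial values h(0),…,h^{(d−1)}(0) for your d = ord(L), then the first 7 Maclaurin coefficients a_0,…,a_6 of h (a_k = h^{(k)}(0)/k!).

f: a_k = 0, 12, -18, 36, -81, 972/5, -486, …
g: a_k = 0, -12, 24, -64, 192, -3072/5, 2048, …
L₀ := lclm(L_f,L_g); ord L₀ ≤ 2+2.
h=∫h₀ ⇒ L = L₀·Dx.
L = 24·Dx^2 + (14 + 48·x)·Dx^3 + (1 + 7·x + 12·x^2)·Dx^4  (order 4).
h: a_k = 0, 0, 0, 2, -7, 111/5, -70, …
ICs: h(0) = 0, h′(0) = 0, h′′(0) = 0, h′′′(0) = 12.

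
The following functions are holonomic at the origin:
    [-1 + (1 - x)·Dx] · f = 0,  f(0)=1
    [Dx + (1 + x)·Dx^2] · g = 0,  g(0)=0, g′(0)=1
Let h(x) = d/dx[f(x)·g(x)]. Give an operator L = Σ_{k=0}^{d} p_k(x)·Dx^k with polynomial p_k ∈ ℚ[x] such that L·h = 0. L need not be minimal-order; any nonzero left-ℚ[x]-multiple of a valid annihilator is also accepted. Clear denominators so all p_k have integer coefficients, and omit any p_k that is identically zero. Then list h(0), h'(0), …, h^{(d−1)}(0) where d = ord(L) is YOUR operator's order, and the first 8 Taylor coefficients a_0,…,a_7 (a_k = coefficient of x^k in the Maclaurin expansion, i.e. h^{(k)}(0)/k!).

L = 4 + (1 + 5·x)·Dx + (-1 + x^2)·Dx^2  (order 2).
h: a_k = 1, 1, 5/2, 7/3, 47/12, 37/10, 319/60, 533/105, …
ICs: h(0) = 1, h′(0) = 1.

f: a_k = 1, 1, 1, 1, 1, 1, 1, 1, …
g: a_k = 0, 1, -1/2, 1/3, -1/4, 1/5, -1/6, 1/7, …
Product ⇒ symmetric product L₀, ord ≤ 2.
h=h₀': d/dx-closure on L₀ ⇒ L.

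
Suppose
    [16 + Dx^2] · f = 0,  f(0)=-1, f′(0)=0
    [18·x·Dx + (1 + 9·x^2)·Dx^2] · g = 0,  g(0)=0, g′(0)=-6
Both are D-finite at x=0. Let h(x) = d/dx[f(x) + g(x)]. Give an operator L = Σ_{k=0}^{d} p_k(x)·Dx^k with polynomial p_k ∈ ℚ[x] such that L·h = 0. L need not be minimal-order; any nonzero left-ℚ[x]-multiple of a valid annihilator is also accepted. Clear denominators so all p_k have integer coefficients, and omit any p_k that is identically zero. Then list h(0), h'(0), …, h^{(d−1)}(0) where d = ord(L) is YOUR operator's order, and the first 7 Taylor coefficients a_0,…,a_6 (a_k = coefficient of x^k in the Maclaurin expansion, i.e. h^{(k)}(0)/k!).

f: a_k = -1, 0, 8, 0, -32/3, 0, 256/45, …
g: a_k = 0, -6, 0, 18, 0, -486/5, 0, …
L₀ := lclm(L_f,L_g); ord L₀ ≤ 2+2.
Derive L from L₀ (diff closure).
L = (-13248·x + 181440·x^3 + 186624·x^5) + (-16 + 6048·x^2 + 66096·x^4 + 93312·x^6)·Dx + (-828·x + 11340·x^3 + 11664·x^5)·Dx^2 + (-1 + 378·x^2 + 4131·x^4 + 5832·x^6)·Dx^3  (order 3).
h: a_k = -6, 16, 54, -128/3, -486, 512/15, 4374, …
ICs: h(0) = -6, h′(0) = 16, h′′(0) = 108.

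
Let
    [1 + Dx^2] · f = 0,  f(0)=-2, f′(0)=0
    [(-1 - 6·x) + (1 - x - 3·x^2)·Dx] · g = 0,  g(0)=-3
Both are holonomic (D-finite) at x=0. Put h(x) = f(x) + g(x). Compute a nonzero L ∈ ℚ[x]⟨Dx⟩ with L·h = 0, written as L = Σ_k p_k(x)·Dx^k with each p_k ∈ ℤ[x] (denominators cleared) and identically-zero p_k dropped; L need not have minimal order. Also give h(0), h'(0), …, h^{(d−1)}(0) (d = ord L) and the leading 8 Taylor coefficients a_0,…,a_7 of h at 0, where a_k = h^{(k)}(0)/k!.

f: a_k = -2, 0, 1, 0, -1/12, 0, 1/360, 0, …
g: a_k = -3, -3, -12, -21, -57, -120, -291, -651, …
h₀=f+g: left-lcm gives L₀, ord ≤ 3.
L = (-43 - 292·x - 307·x^2 - 624·x^3 - 45·x^4 - 54·x^5) + (9 + 7·x + 6·x^2 - 91·x^3 - 144·x^4 - 27·x^5 - 27·x^6)·Dx + (-43 - 292·x - 307·x^2 - 624·x^3 - 45·x^4 - 54·x^5)·Dx^2 + (9 + 7·x + 6·x^2 - 91·x^3 - 144·x^4 - 27·x^5 - 27·x^6)·Dx^3  (order 3).
h: a_k = -5, -3, -11, -21, -685/12, -120, -104759/360, -651, …
ICs: h(0) = -5, h′(0) = -3, h′′(0) = -22.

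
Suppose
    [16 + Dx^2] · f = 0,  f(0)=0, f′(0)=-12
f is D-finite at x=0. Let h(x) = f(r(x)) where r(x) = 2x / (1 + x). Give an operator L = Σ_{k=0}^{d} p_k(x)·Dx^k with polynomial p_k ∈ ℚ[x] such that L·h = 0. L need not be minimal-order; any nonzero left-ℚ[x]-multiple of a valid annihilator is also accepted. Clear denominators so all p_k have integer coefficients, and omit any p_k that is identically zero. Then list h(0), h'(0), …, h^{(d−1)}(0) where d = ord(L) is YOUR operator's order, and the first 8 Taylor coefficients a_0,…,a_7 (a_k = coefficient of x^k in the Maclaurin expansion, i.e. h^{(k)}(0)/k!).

f: a_k = 0, -12, 0, 32, 0, -128/5, 0, 1024/105, …
Change of var in L_f (x↦r) gives L₀.
L = 64 + (2 + 6·x + 6·x^2 + 2·x^3)·Dx + (1 + 4·x + 6·x^2 + 4·x^3 + x^4)·Dx^2  (order 2).
h: a_k = 0, -24, 24, 232, -744, 3464/5, 1560, -758488/105, …
ICs: h(0) = 0, h′(0) = -24.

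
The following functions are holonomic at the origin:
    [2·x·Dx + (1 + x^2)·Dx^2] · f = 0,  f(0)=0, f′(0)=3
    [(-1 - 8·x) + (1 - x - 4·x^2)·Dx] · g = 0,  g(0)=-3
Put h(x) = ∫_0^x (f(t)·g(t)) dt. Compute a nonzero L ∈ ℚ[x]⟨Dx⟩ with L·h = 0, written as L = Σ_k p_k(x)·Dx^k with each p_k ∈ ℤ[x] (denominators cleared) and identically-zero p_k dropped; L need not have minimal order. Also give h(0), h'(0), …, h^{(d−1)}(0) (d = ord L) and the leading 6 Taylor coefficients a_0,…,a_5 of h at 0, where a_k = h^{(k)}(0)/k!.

L = (8 + 2·x + 24·x^2)·Dx + (2 + 14·x + 4·x^2 + 24·x^3)·Dx^2 + (-1 + x + 3·x^2 + x^3 + 4·x^4)·Dx^3  (order 3).
h: a_k = 0, 0, -9/2, -3, -21/2, -78/5, …
ICs: h(0) = 0, h′(0) = 0, h′′(0) = -9.

f: a_k = 0, 3, 0, -1, 0, 3/5, …
g: a_k = -3, -3, -15, -27, -87, -195, …
Product ⇒ symmetric product L₀, ord ≤ 2.
∫: right-multiply L₀ by Dx.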